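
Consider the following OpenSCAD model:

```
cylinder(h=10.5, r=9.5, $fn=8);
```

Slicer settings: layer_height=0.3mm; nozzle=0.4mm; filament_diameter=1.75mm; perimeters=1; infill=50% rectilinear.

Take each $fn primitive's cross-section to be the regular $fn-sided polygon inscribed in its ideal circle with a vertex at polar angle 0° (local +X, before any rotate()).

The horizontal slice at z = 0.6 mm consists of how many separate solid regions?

At z = 0.6 mm: the cylinder: section is a regular 8-gon, circumradius r=9.5. The result has 1 disconnected region.

1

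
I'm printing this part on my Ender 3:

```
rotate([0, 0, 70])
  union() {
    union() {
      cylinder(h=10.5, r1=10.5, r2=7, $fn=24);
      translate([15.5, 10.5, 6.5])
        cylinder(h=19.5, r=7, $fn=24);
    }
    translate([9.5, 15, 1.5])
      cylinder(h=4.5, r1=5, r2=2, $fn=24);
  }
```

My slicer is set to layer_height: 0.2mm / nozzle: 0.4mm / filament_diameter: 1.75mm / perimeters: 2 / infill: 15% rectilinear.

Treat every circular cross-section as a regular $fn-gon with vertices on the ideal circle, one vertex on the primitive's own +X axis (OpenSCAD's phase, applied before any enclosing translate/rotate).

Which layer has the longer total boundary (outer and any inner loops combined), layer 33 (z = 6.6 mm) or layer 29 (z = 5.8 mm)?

Layer 33 (z = 6.6): the cone: at t=0.629 of its height the radius interpolates to r₁+(r₂−r₁)t = 8.300, giving a regular 24-gon of that circumradius (perimeter = 2·24·8.300·sin(180°/24) = 52.00 mm); the r=7 cylinder at (15.5, 10.5) gives a regular 24-gon of circumradius 7 (constant along its height) (perimeter = 2·24·7.000·sin(180°/24) = 43.86 mm); Merging all regions: the 2 present regions are separate (no shared area or edge), so areas and boundary lengths simply add and each stays a separate island — boundary = 95.86 mm; the cone at (9.5, 15) does not reach this height (z outside [1.5, 6]); Combining (union): only that combined region is present, so the union is just that shape — boundary = 95.86 mm; (rotated 70° about Z; rotation is an isometry so areas/perimeters/island counts are preserved). So its perimeter = 95.86 mm. Layer 29 (z = 5.8): the cone: at t=0.552 of its height the radius interpolates to r₁+(r₂−r₁)t = 8.567, giving a regular 24-gon of that circumradius (perimeter = 2·24·8.567·sin(180°/24) = 53.67 mm); the cylinder at (15.5, 10.5) is not intersected at this z (z outside [6.5, 26]); Merging all regions: only the cone is present, so the union is just that shape — boundary = 53.67 mm; the cone at (9.5, 15) (r1=5→r2=2) has section circumradius 2.133 here — a regular 24-gon (perimeter = 2·24·2.133·sin(180°/24) = 13.37 mm); Combining (union): the 2 present regions are separate (no shared area or edge), so areas and boundary lengths simply add and each stays a separate island — boundary = 67.04 mm; (rotated 70° about Z; rotation is an isometry so areas/perimeters/island counts are preserved). So its perimeter = 67.04 mm. Layer 33 is larger (95.86 vs 67.04 mm).

layer 33 (z = 6.6 mm)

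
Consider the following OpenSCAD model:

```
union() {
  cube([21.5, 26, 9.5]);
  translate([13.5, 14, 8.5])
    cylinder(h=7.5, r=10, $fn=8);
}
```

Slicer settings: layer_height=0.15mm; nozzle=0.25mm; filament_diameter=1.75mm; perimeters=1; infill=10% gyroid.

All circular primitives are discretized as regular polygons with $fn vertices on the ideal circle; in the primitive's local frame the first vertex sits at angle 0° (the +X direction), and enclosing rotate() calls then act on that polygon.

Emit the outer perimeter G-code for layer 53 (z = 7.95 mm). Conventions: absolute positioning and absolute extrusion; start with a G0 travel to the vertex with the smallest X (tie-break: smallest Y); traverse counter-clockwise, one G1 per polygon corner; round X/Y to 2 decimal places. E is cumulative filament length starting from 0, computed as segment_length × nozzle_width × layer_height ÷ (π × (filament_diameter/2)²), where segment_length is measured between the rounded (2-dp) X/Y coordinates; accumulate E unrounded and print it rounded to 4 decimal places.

At z = 7.95 mm: the 21.5×26 cube contributes its full rectangle; the cylinder at (13.5, 14) does not reach this height (z outside [8.5, 16]); Combining (union): only the 21.5×26 cube is present, so the union is just that shape — 1 connected region. The outline is a single polygon with 4 vertices. Extrusion per mm of travel: 0.25 × 0.15 / (π × 0.875²) = 0.015591. Accumulating E over each segment gives final E = 1.4811.

G0 X0.00 Y0.00 Z7.95
G1 X21.50 Y0.00 E0.3352
G1 X21.50 Y26.00 E0.7406
G1 X0.00 Y26.00 E1.0758
G1 X0.00 Y0.00 E1.4811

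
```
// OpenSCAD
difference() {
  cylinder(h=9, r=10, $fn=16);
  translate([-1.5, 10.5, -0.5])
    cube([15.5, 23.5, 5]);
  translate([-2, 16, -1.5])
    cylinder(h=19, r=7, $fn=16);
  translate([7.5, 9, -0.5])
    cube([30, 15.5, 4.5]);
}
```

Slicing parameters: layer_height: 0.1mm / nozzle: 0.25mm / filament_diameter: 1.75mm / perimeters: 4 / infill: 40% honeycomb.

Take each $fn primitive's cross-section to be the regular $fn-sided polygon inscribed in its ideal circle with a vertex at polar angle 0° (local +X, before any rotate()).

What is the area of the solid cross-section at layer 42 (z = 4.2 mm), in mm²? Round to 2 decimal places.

At z = 4.2 mm: the r=10 cylinder contributes a regular 16-gon of circumradius 10 (area = (16/2)·10.000²·sin(360°/16) = 306.15 mm²); the cube at (-1.5, 10.5) (footprint 15.5×23.5) is included at this height (area 364.25 mm²); the r=7 cylinder at (-2, 16) contributes a regular 16-gon of circumradius 7 (area = (16/2)·7.000²·sin(360°/16) = 150.01 mm²); the cube at (7.5, 9) is not intersected at this z (z outside [-0.5, 4]); Taking the first minus the rest: starting from the r=10 cylinder (306.15 mm²), the 15.5×23.5 cube at (-1.5, 10.5) misses the remaining region (no effect); the r=7 cylinder at (-2, 16) partially overlaps it — only the 2.04 mm² overlap (of its 150.01 mm²) is removed, clipping the outline — area = 304.11 mm². Overall, the cross-section is a single solid region. Net area = 304.11 mm².

304.11 mm²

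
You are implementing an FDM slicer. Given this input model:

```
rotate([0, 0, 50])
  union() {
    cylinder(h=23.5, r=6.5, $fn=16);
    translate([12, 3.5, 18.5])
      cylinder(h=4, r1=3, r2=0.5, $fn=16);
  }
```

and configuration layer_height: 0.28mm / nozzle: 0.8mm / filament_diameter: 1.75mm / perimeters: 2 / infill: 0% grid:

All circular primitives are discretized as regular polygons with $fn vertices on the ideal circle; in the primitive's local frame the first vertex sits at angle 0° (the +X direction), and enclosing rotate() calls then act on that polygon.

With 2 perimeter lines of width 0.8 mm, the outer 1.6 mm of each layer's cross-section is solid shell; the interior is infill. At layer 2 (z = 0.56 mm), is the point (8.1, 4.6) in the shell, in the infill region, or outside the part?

outside

At z = 0.56 mm: the cylinder: section is a regular 16-gon, circumradius r=6.5; the cone at (12, 3.5) does not reach this height (z outside [18.5, 22.5]); Combining (union): only the r=6.5 cylinder is present, so the union is just that shape — 1 connected region; (rotated 50° about Z; rotation is an isometry so areas/perimeters/island counts are preserved). Overall, the cross-section is a single solid region. Undo the 50° rotation: the query point maps to (8.730, -3.248) in the un-rotated model frame. The nearest boundary edge runs (4.60, -4.60)→(6.01, -2.49); distance from the point to it = 2.83 mm. The point is not inside any of the regions above, so it lies outside the cross-section (2.83 mm from the nearest boundary).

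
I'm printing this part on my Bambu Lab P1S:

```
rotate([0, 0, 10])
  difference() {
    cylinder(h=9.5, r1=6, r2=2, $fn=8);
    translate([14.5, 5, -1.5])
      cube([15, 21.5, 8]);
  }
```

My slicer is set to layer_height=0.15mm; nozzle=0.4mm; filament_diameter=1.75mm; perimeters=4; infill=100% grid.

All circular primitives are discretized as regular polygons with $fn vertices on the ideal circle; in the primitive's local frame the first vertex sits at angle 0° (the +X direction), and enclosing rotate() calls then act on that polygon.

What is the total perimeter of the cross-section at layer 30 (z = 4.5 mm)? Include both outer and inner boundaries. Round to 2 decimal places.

At z = 4.5 mm: the cone (r1=6→r2=2) has section circumradius 4.105 here — a regular 8-gon (perimeter = 2·8·4.105·sin(180°/8) = 25.14 mm); the cube at (14.5, 5) (footprint 15×21.5) is included at this height (perimeter 73.00 mm); Taking the first minus the rest: starting from the cone, the 15×21.5 cube at (14.5, 5) misses the remaining region (no effect) — boundary = 25.14 mm; (rotated 10° about Z; rotation is an isometry so areas/perimeters/island counts are preserved). Overall, the cross-section is a single solid region. Total boundary length (outer) = 25.14 mm.

25.14 mm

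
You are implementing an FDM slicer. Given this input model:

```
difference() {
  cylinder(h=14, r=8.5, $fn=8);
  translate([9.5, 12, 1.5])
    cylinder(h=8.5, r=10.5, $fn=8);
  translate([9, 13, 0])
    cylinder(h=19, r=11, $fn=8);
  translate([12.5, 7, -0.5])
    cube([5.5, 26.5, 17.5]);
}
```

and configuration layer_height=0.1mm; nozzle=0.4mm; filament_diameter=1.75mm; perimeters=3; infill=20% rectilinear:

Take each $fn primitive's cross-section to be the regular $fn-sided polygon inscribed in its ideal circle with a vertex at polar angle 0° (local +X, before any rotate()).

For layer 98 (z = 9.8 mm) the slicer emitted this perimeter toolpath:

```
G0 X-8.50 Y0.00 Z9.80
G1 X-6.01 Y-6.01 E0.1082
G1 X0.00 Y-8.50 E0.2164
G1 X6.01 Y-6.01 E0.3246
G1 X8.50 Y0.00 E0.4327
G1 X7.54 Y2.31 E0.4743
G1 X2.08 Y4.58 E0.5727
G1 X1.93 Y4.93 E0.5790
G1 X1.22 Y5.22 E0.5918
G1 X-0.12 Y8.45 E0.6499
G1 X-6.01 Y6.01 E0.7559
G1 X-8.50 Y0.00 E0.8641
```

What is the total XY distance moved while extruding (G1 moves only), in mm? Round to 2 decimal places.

Sum the Euclidean lengths of each G1 segment: total = 51.96 mm.

51.96 mm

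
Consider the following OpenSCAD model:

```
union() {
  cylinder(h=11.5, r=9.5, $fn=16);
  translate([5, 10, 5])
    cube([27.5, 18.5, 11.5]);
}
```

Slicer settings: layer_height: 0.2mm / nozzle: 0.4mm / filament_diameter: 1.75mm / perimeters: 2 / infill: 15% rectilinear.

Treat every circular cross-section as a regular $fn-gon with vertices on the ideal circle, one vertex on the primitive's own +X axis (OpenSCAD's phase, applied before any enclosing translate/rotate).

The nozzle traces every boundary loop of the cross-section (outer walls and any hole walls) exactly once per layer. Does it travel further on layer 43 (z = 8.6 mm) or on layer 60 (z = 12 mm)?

Layer 43 (z = 8.6): the cylinder: section is a regular 16-gon, circumradius r=9.5 (perimeter = 2·16·9.500·sin(180°/16) = 59.31 mm); the 27.5×18.5 cube at (5, 10) contributes its full rectangle (perimeter 92.00 mm); Combining (union): the 2 present regions are separate (no shared area or edge), so areas and boundary lengths simply add and each stays a separate island — boundary = 151.31 mm. So its perimeter = 151.31 mm. Layer 60 (z = 12): the cylinder is absent (z outside [0, 11.5]); the cube at (5, 10) (footprint 27.5×18.5) is included at this height (perimeter 92.00 mm); Combining (union): only the 27.5×18.5 cube at (5, 10) is present, so the union is just that shape — boundary = 92.00 mm. So its perimeter = 92.00 mm. Layer 43 is larger (151.31 vs 92.00 mm).

layer 43 (z = 8.6 mm)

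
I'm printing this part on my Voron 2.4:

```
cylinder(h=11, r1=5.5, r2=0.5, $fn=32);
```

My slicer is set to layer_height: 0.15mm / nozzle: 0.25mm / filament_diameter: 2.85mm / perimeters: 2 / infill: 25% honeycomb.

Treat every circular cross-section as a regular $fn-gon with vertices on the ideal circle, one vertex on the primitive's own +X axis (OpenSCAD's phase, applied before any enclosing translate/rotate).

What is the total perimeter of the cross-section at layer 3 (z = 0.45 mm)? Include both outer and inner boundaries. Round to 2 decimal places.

At z = 0.45 mm: the cone contributes a regular 32-gon of circumradius 5.295 (interpolated between r1=5.5 and r2=0.5 at t=0.041) (perimeter = 2·32·5.295·sin(180°/32) = 33.22 mm). Overall, the cross-section is a single solid region. Total boundary length (outer) = 33.22 mm.

33.22 mm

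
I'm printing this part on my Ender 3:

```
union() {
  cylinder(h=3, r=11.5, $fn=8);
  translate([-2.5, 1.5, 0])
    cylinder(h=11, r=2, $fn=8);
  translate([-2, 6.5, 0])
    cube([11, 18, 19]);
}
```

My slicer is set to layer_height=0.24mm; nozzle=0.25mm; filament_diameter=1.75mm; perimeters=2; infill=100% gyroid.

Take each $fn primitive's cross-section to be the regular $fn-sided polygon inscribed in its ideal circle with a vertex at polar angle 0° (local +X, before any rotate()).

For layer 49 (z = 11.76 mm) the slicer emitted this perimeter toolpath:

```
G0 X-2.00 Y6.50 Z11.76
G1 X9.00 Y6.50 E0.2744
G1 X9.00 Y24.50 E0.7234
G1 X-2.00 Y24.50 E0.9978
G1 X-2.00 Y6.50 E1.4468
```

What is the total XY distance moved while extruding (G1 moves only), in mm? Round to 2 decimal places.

58.00 mm

Sum the Euclidean lengths of each G1 segment: total = 58.00 mm.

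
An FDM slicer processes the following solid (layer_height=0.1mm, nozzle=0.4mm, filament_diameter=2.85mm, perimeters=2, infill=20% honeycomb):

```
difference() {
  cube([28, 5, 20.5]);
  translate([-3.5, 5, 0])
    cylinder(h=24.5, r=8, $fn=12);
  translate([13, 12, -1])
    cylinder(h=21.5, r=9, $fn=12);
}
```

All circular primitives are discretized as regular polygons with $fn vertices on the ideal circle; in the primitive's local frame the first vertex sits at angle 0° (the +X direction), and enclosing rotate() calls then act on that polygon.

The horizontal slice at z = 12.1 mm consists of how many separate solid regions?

At z = 12.1 mm: the 28×5 cube contributes its full rectangle; the r=8 cylinder at (-3.5, 5) gives a regular 12-gon of circumradius 8 (constant along its height); the r=9 cylinder at (13, 12) contributes a regular 12-gon of circumradius 9; After the difference (first − rest): starting from the 28×5 cube, the r=8 cylinder at (-3.5, 5) partially overlaps it — only the 18.78 mm² overlap (of its 192.00 mm²) is removed, clipping the outline; the r=9 cylinder at (13, 12) partially overlaps it — only the 13.20 mm² overlap (of its 243.00 mm²) is removed, clipping the outline — 1 connected region. The result has 1 disconnected region.

1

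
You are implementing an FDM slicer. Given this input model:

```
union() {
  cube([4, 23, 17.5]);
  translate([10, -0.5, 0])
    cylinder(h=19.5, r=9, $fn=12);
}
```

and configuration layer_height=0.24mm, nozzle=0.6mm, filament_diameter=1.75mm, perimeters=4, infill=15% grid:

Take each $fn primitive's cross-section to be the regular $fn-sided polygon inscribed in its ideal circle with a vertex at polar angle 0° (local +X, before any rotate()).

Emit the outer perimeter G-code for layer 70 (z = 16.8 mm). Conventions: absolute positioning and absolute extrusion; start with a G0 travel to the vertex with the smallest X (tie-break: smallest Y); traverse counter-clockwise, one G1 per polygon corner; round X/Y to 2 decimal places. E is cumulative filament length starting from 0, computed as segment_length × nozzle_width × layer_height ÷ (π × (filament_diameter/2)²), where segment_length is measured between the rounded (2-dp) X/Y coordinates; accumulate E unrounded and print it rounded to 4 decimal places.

G0 X0.00 Y0.00 Z16.80
G1 X1.13 Y0.00 E0.0677
G1 X1.00 Y-0.50 E0.0986
G1 X2.21 Y-5.00 E0.3776
G1 X5.50 Y-8.29 E0.6561
G1 X10.00 Y-9.50 E0.9351
G1 X14.50 Y-8.29 E1.2141
G1 X17.79 Y-5.00 E1.4926
G1 X19.00 Y-0.50 E1.7716
G1 X17.79 Y4.00 E2.0506
G1 X14.50 Y7.29 E2.3291
G1 X10.00 Y8.50 E2.6081
G1 X5.50 Y7.29 E2.8871
G1 X4.00 Y5.79 E3.0141
G1 X4.00 Y23.00 E4.0444
G1 X0.00 Y23.00 E4.2839
G1 X0.00 Y0.00 E5.6608

At z = 16.8 mm: the cube (footprint 4×23) is included at this height; the cylinder at (10, -0.5): section is a regular 12-gon, circumradius r=9; Merging all regions: the regions partially overlap (shared area 10.93 mm²), so overlapping operands fuse into one piece — 1 connected region. The outline is a single polygon with 16 vertices. Extrusion per mm of travel: 0.6 × 0.24 / (π × 0.875²) = 0.059868. Accumulating E over each segment gives final E = 5.6608.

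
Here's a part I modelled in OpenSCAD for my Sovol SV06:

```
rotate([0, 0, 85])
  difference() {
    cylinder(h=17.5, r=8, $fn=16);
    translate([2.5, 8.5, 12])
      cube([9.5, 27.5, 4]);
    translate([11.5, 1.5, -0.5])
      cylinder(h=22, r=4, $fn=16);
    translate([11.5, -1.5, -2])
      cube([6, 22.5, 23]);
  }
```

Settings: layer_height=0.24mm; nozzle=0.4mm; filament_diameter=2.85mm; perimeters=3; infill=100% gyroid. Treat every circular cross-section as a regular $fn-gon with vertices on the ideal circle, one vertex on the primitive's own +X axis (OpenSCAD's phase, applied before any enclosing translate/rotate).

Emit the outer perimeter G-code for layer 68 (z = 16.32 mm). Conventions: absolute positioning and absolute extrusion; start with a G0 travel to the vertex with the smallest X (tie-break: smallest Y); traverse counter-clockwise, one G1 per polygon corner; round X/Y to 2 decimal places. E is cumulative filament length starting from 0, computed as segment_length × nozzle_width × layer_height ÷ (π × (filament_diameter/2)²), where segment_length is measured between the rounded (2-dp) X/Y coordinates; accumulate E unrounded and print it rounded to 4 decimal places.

At z = 16.32 mm: the r=8 cylinder gives a regular 16-gon of circumradius 8 (constant along its height); the cube at (2.5, 8.5) does not reach this height (z outside [12, 16]); the cylinder at (11.5, 1.5): section is a regular 16-gon, circumradius r=4; the 6×22.5 cube at (11.5, -1.5) contributes its full rectangle; After the difference (first − rest): starting from the r=8 cylinder, the r=4 cylinder at (11.5, 1.5) partially overlaps it — only the 0.38 mm² overlap (of its 48.98 mm²) is removed, clipping the outline; the 6×22.5 cube at (11.5, -1.5) misses the remaining region (no effect) — 1 connected region; (whole slice rotated 85° about Z — lengths, areas and connectivity unchanged). The outline is a single polygon with 19 vertices. Extrusion per mm of travel: 0.4 × 0.24 / (π × 1.425²) = 0.015048. Accumulating E over each segment gives final E = 0.7523.

G0 X-7.97 Y0.70 Z16.32
G1 X-7.63 Y-2.41 E0.0471
G1 X-6.13 Y-5.14 E0.0940
G1 X-3.69 Y-7.10 E0.1411
G1 X-0.70 Y-7.97 E0.1879
G1 X2.41 Y-7.63 E0.2350
G1 X5.14 Y-6.13 E0.2819
G1 X7.10 Y-3.69 E0.3290
G1 X7.97 Y-0.70 E0.3758
G1 X7.63 Y2.41 E0.4229
G1 X6.13 Y5.14 E0.4698
G1 X3.69 Y7.10 E0.5169
G1 X0.94 Y7.90 E0.5600
G1 X0.71 Y7.77 E0.5640
G1 X-0.84 Y7.60 E0.5874
G1 X-1.34 Y7.75 E0.5953
G1 X-2.41 Y7.63 E0.6115
G1 X-5.14 Y6.13 E0.6584
G1 X-7.10 Y3.69 E0.7054
G1 X-7.97 Y0.70 E0.7523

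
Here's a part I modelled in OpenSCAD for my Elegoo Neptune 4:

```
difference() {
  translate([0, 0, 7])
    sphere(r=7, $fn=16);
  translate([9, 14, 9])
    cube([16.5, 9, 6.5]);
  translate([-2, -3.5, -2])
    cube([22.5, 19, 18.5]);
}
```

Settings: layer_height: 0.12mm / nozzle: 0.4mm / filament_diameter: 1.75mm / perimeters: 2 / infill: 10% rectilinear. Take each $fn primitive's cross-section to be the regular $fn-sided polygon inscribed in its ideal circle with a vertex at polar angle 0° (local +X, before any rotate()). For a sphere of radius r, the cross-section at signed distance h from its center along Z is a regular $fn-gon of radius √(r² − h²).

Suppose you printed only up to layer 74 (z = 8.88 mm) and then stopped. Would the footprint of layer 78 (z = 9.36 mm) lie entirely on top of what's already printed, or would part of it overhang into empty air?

entirely on top

Compare the two slices. At z = 8.88: the sphere: section is a regular 16-gon, circumradius = √(r²−h²) = √(7²−1.88²) = 6.743 (area = (16/2)·6.743²·sin(360°/16) = 139.19 mm²); the cube at (9, 14) is absent (z outside [9, 15.5]); the cube at (-2, -3.5) is present — its section is the full 22.5×19 rectangle (area 427.50 mm²); Subtracting the remaining from the first: starting from the r=7 sphere (139.19 mm²), the 22.5×19 cube at (-2, -3.5) partially overlaps it — only the 77.07 mm² overlap (of its 427.50 mm²) is removed, clipping the outline — area = 62.12 mm². At z = 9.36: the sphere: section is a regular 16-gon, circumradius = √(r²−h²) = √(7²−2.36²) = 6.590 (area = (16/2)·6.590²·sin(360°/16) = 132.96 mm²); the cube at (9, 14) (footprint 16.5×9) is included at this height (area 148.50 mm²); the cube at (-2, -3.5) is present — its section is the full 22.5×19 rectangle (area 427.50 mm²); Subtracting the remaining from the first: starting from the r=7 sphere (132.96 mm²), the 16.5×9 cube at (9, 14) misses the remaining region (no effect); the 22.5×19 cube at (-2, -3.5) partially overlaps it — only the 74.65 mm² overlap (of its 427.50 mm²) is removed, clipping the outline — area = 58.32 mm². Checking containment: the cross-section at z = 9.36 is a subset of the cross-section at z = 8.88.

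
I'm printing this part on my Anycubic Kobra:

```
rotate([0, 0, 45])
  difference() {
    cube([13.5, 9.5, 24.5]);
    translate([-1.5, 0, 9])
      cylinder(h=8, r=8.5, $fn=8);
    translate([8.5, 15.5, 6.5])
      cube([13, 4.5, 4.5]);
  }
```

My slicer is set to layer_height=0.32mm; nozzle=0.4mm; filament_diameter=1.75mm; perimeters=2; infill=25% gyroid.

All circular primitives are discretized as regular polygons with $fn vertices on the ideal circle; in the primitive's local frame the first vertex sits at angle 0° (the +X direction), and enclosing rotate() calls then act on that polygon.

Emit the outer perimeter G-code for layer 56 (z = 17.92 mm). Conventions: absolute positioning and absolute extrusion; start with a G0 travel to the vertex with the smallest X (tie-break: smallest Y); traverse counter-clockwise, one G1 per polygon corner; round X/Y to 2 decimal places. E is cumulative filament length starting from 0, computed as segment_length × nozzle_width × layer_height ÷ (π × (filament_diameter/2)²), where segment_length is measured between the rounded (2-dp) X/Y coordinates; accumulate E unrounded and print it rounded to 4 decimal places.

G0 X-6.72 Y6.72 Z17.92
G1 X0.00 Y0.00 E0.5057
G1 X9.55 Y9.55 E1.2245
G1 X2.83 Y16.26 E1.7298
G1 X-6.72 Y6.72 E2.4482

At z = 17.92 mm: the cube is present — its section is the full 13.5×9.5 rectangle; the cylinder at (-1.5, 0) is not intersected at this z (z outside [9, 17]); the cube at (8.5, 15.5) is not intersected at this z (z outside [6.5, 11]); Subtracting the remaining from the first: none of the subtracted shapes is present at this height, so the 13.5×9.5 cube is unchanged — 1 connected region; (rotated 45° about Z; rotation is an isometry so areas/perimeters/island counts are preserved). The outline is a single polygon with 4 vertices. Extrusion per mm of travel: 0.4 × 0.32 / (π × 0.875²) = 0.053216. Accumulating E over each segment gives final E = 2.4482.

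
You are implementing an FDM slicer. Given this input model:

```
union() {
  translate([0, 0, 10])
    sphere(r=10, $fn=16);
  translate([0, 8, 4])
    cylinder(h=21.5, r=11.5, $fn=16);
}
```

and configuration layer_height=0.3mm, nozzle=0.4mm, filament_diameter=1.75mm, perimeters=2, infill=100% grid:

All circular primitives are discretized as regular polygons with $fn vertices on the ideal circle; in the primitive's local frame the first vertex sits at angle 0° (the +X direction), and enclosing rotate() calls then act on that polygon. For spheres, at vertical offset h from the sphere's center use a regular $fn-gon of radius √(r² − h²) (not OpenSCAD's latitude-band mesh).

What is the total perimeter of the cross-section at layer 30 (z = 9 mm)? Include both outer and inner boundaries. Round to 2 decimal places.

83.86 mm

At z = 9 mm: the r=10 sphere slices to a regular 16-gon of circumradius 9.950 (√(r²−h²) with h=1 from center) (perimeter = 2·16·9.950·sin(180°/16) = 62.12 mm); the r=11.5 cylinder at (0, 8) contributes a regular 16-gon of circumradius 11.5 (perimeter = 2·16·11.500·sin(180°/16) = 71.79 mm); Merging all regions: the regions partially overlap (shared area 185.34 mm²), so the edge portions inside another operand are dropped and the merged outline is re-measured after clipping — boundary = 83.86 mm. Overall, the cross-section is a single solid region. Total boundary length (outer) = 83.86 mm.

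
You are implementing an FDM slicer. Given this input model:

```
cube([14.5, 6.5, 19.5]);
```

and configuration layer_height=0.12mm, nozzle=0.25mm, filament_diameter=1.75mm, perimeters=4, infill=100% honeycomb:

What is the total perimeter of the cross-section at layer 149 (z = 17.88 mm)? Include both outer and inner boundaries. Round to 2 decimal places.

At z = 17.88 mm: the cube is present — its section is the full 14.5×6.5 rectangle (perimeter 42.00 mm). Overall, the cross-section is a single solid region. Total boundary length (outer) = 42.00 mm.

42.00 mm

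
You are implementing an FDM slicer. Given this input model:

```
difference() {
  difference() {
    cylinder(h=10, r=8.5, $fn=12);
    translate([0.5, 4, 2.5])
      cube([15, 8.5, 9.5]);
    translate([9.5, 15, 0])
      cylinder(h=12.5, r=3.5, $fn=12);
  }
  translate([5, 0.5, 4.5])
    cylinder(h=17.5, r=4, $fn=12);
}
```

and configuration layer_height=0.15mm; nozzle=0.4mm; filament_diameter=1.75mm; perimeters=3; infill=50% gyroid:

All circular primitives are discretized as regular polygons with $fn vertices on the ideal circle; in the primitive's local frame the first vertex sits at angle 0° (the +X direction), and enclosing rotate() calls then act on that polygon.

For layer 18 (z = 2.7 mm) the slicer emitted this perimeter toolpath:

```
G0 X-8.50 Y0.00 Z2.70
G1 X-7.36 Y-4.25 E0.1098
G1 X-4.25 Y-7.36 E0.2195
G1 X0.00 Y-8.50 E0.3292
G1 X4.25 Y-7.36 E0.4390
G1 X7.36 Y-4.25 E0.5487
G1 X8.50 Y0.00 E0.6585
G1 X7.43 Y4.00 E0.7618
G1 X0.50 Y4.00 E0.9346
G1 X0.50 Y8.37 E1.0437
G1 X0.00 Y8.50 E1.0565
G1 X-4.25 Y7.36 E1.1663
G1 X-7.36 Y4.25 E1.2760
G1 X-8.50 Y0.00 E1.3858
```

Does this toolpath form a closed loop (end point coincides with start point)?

Start point (G0): (-8.50, 0.00). End point (last G1): the path returns to the start — closed.

yes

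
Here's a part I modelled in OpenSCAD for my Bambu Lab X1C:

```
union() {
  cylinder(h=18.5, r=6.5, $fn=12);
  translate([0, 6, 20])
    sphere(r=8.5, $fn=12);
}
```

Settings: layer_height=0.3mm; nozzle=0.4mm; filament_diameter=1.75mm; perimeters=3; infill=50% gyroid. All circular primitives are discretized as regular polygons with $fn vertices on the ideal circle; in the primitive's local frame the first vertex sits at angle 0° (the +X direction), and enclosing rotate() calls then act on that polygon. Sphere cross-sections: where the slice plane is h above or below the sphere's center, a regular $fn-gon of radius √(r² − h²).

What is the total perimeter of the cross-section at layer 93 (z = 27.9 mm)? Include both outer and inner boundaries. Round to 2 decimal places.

At z = 27.9 mm: the cylinder does not reach this height (z outside [0, 18.5]); the sphere at (0, 6): section is a regular 12-gon, circumradius = √(r²−h²) = √(8.5²−7.9²) = 3.137 (perimeter = 2·12·3.137·sin(180°/12) = 19.49 mm); Merging all regions: only the r=8.5 sphere at (0, 6) is present, so the union is just that shape — boundary = 19.49 mm. Overall, the cross-section is a single solid region. Total boundary length (outer) = 19.49 mm.

19.49 mm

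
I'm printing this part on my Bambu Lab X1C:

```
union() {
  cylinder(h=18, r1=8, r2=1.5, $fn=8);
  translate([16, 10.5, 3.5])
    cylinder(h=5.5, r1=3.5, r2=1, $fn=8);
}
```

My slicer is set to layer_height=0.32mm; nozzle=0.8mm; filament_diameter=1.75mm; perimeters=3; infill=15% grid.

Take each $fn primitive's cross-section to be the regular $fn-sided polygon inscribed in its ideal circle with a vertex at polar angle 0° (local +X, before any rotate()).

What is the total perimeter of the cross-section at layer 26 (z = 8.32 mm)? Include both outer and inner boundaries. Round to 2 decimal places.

38.60 mm

At z = 8.32 mm: the cone contributes a regular 8-gon of circumradius 4.996 (interpolated between r1=8 and r2=1.5 at t=0.462) (perimeter = 2·8·4.996·sin(180°/8) = 30.59 mm); the cone at (16, 10.5) contributes a regular 8-gon of circumradius 1.309 (interpolated between r1=3.5 and r2=1 at t=0.876) (perimeter = 2·8·1.309·sin(180°/8) = 8.02 mm); Combining (union): the 2 present regions are separate (no shared area or edge), so areas and boundary lengths simply add and each stays a separate island — boundary = 38.60 mm. Overall, the cross-section has 2 separate islands. Total boundary length (outer) = 38.60 mm.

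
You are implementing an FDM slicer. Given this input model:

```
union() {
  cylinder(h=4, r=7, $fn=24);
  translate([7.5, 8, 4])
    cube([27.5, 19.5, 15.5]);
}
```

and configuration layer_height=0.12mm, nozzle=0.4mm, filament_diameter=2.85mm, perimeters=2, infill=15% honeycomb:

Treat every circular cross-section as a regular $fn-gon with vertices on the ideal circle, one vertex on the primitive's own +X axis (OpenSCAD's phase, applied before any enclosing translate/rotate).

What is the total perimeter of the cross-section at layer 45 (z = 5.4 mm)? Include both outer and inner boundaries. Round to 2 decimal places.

At z = 5.4 mm: the cylinder does not reach this height (z outside [0, 4]); the cube at (7.5, 8) is present — its section is the full 27.5×19.5 rectangle (perimeter 94.00 mm); Combining (union): only the 27.5×19.5 cube at (7.5, 8) is present, so the union is just that shape — boundary = 94.00 mm. Overall, the cross-section is a single solid region. Total boundary length (outer) = 94.00 mm.

94.00 mm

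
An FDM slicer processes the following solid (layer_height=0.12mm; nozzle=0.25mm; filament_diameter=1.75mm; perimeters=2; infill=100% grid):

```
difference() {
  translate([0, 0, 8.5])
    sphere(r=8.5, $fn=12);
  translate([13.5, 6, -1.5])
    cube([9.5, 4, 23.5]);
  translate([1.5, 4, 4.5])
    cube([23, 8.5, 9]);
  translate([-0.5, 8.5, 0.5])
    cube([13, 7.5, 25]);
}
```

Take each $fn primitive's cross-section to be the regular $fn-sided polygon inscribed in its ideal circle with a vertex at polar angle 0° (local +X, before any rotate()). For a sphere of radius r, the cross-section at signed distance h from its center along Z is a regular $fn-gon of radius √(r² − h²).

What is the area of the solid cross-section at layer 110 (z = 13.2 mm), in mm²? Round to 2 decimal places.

At z = 13.2 mm: the r=8.5 sphere contributes a regular 12-gon of circumradius √(8.5²−4.7²) = 7.082 (area = (12/2)·7.082²·sin(360°/12) = 150.48 mm²); the cube at (13.5, 6) is present — its section is the full 9.5×4 rectangle (area 38.00 mm²); the cube at (1.5, 4) is present — its section is the full 23×8.5 rectangle (area 195.50 mm²); the 13×7.5 cube at (-0.5, 8.5) contributes its full rectangle (area 97.50 mm²); Taking the first minus the rest: starting from the r=8.5 sphere (150.48 mm²), the 9.5×4 cube at (13.5, 6) misses the remaining region (no effect); the 23×8.5 cube at (1.5, 4) partially overlaps it — only the 7.19 mm² overlap (of its 195.50 mm²) is removed, clipping the outline; the 13×7.5 cube at (-0.5, 8.5) misses the remaining region (no effect) — area = 143.29 mm². Overall, the cross-section is a single solid region. Net area = 143.29 mm².

143.29 mm²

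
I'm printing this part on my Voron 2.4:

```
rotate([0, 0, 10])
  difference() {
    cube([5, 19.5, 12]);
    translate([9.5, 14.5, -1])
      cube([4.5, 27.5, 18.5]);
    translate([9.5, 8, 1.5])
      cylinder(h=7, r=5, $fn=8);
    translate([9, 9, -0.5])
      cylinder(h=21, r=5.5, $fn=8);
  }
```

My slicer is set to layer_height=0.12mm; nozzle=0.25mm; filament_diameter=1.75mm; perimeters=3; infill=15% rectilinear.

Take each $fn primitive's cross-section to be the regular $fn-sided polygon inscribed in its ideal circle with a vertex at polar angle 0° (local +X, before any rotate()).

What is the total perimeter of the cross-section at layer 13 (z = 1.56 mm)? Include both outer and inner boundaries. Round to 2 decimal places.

49.60 mm

At z = 1.56 mm: the cube is present — its section is the full 5×19.5 rectangle (perimeter 49.00 mm); the cube at (9.5, 14.5) is present — its section is the full 4.5×27.5 rectangle (perimeter 64.00 mm); the r=5 cylinder at (9.5, 8) contributes a regular 8-gon of circumradius 5 (perimeter = 2·8·5.000·sin(180°/8) = 30.61 mm); the r=5.5 cylinder at (9, 9) contributes a regular 8-gon of circumradius 5.5 (perimeter = 2·8·5.500·sin(180°/8) = 33.68 mm); Subtracting the remaining from the first: starting from the 5×19.5 cube, the 4.5×27.5 cube at (9.5, 14.5) misses the remaining region (no effect); the r=5 cylinder at (9.5, 8) partially overlaps it — only the 0.60 mm² overlap (of its 70.71 mm²) is removed, clipping the outline; the r=5.5 cylinder at (9, 9) partially overlaps it — only the 4.83 mm² overlap (of its 85.56 mm²) is removed, clipping the outline — boundary = 49.60 mm; (whole slice rotated 10° about Z — lengths, areas and connectivity unchanged). Overall, the cross-section is a single solid region. Total boundary length (outer) = 49.60 mm.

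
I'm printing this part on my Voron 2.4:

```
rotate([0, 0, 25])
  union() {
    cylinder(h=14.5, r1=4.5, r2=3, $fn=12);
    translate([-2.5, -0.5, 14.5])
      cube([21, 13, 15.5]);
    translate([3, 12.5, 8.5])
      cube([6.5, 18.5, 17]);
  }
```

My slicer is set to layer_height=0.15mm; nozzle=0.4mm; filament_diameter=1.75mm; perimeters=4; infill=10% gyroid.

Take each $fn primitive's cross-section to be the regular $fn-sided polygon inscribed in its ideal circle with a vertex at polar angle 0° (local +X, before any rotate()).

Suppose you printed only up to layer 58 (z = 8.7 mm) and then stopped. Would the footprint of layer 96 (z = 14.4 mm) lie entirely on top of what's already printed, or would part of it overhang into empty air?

Compare the two slices. At z = 8.7: the cone: at t=0.600 of its height the radius interpolates to r₁+(r₂−r₁)t = 3.600, giving a regular 12-gon of that circumradius (area = (12/2)·3.600²·sin(360°/12) = 38.88 mm²); the cube at (-2.5, -0.5) is absent (z outside [14.5, 30]); the cube at (3, 12.5) (footprint 6.5×18.5) is included at this height (area 120.25 mm²); Taking the union: the 2 present regions are separate (no shared area or edge), so areas and boundary lengths simply add and each stays a separate island — area = 159.13 mm²; (rotated 25° about Z; rotation is an isometry so areas/perimeters/island counts are preserved). At z = 14.4: the cone contributes a regular 12-gon of circumradius 3.010 (interpolated between r1=4.5 and r2=3 at t=0.993) (area = (12/2)·3.010²·sin(360°/12) = 27.19 mm²); the cube at (-2.5, -0.5) does not reach this height (z outside [14.5, 30]); the cube at (3, 12.5) (footprint 6.5×18.5) is included at this height (area 120.25 mm²); Combining (union): the 2 present regions are separate (no shared area or edge), so areas and boundary lengths simply add and each stays a separate island — area = 147.44 mm²; (whole slice rotated 25° about Z — lengths, areas and connectivity unchanged). Checking containment: the cross-section at z = 14.4 is a subset of the cross-section at z = 8.7.

entirely on top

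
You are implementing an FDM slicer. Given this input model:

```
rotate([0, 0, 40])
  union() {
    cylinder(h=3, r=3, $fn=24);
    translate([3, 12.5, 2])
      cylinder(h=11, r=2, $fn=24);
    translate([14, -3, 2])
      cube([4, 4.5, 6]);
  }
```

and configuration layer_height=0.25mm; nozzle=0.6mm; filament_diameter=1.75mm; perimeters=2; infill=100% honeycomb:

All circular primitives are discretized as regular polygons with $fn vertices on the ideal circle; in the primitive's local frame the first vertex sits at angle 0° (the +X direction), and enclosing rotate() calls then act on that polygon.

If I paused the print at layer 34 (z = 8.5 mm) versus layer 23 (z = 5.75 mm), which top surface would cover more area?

Layer 34 (z = 8.5): the cylinder does not reach this height (z outside [0, 3]); the r=2 cylinder at (3, 12.5) gives a regular 24-gon of circumradius 2 (constant along its height) (area = (24/2)·2.000²·sin(360°/24) = 12.42 mm²); the cube at (14, -3) is absent (z outside [2, 8]); Combining (union): only the r=2 cylinder at (3, 12.5) is present, so the union is just that shape — area = 12.42 mm²; (rotated 40° about Z; rotation is an isometry so areas/perimeters/island counts are preserved). So its area = 12.42 mm². Layer 23 (z = 5.75): the cylinder is absent (z outside [0, 3]); the r=2 cylinder at (3, 12.5) gives a regular 24-gon of circumradius 2 (constant along its height) (area = (24/2)·2.000²·sin(360°/24) = 12.42 mm²); the cube at (14, -3) is present — its section is the full 4×4.5 rectangle (area 18.00 mm²); Merging all regions: the 2 present regions are separate (no shared area or edge), so areas and boundary lengths simply add and each stays a separate island — area = 30.42 mm²; (rotated 40° about Z; rotation is an isometry so areas/perimeters/island counts are preserved). So its area = 30.42 mm². Layer 23 is larger (30.42 vs 12.42 mm²).

layer 23 (z = 5.75 mm)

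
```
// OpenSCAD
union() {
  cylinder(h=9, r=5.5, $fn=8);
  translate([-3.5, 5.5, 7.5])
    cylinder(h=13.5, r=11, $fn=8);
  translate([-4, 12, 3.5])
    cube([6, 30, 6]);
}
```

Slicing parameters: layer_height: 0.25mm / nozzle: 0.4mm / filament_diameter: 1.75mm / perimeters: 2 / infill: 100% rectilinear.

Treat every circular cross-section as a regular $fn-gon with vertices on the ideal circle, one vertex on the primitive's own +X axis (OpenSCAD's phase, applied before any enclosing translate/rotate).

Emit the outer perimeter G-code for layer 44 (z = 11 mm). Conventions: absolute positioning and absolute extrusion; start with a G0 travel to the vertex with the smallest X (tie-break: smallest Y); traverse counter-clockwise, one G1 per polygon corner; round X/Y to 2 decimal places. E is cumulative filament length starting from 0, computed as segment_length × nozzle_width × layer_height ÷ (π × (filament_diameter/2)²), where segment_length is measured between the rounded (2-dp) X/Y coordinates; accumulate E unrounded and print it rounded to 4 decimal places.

At z = 11 mm: the cylinder is not intersected at this z (z outside [0, 9]); the r=11 cylinder at (-3.5, 5.5) gives a regular 8-gon of circumradius 11 (constant along its height); the cube at (-4, 12) is not intersected at this z (z outside [3.5, 9.5]); Merging all regions: only the r=11 cylinder at (-3.5, 5.5) is present, so the union is just that shape — 1 connected region. The outline is a single polygon with 8 vertices. Extrusion per mm of travel: 0.4 × 0.25 / (π × 0.875²) = 0.041575. Accumulating E over each segment gives final E = 2.8005.

G0 X-14.50 Y5.50 Z11.00
G1 X-11.28 Y-2.28 E0.3501
G1 X-3.50 Y-5.50 E0.7001
G1 X4.28 Y-2.28 E1.0502
G1 X7.50 Y5.50 E1.4003
G1 X4.28 Y13.28 E1.7503
G1 X-3.50 Y16.50 E2.1004
G1 X-11.28 Y13.28 E2.4504
G1 X-14.50 Y5.50 E2.8005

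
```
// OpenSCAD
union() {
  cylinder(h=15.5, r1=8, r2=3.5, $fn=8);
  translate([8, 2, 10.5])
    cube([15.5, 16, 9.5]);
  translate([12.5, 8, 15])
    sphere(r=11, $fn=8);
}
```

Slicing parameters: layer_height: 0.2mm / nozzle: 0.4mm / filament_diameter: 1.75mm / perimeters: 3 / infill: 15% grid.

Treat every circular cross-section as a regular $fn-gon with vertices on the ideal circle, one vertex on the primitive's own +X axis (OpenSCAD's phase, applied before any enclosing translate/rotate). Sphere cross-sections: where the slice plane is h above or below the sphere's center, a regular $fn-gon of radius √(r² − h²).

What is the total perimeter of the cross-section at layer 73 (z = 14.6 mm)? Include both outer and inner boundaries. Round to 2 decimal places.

97.40 mm

At z = 14.6 mm: the cone (r1=8→r2=3.5) has section circumradius 3.761 here — a regular 8-gon (perimeter = 2·8·3.761·sin(180°/8) = 23.03 mm); the cube at (8, 2) is present — its section is the full 15.5×16 rectangle (perimeter 63.00 mm); the sphere at (12.5, 8): section is a regular 8-gon, circumradius = √(r²−h²) = √(11²−0.4²) = 10.993 (perimeter = 2·8·10.993·sin(180°/8) = 67.31 mm); Taking the union: the regions partially overlap (shared area 213.84 mm²), so the edge portions inside another operand are dropped and the merged outline is re-measured after clipping — boundary = 97.40 mm. Overall, the cross-section has 2 separate islands. Total boundary length (outer) = 97.40 mm.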